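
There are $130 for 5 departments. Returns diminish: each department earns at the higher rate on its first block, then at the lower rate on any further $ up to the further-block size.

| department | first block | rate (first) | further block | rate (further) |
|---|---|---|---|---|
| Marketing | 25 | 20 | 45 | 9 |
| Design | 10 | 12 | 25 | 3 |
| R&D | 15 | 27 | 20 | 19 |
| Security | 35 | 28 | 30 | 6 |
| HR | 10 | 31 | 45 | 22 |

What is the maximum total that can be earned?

Treat each block as its own option and order by rate: HR/T1 31 > Security/T1 28 > R&D/T1 27 > HR/T2 22 > Marketing/T1 20 > R&D/T2 19 > Design/T1 12 > Marketing/T2 9 > Security/T2 6 > Design/T2 3.
HR T1 at 31: fill all 10 — 120 left.
Fill Security T1 block (35 at 28) — 85 left.
R&D T1 at 27: fill all 15 — 70 left.
HR/T2 (22): +45 — 25 left.
Marketing/T1 (20): +25 — 0 left.
Total = 31×10 + 28×35 + 27×15 + 22×45 + 20×25 = 3185.

3185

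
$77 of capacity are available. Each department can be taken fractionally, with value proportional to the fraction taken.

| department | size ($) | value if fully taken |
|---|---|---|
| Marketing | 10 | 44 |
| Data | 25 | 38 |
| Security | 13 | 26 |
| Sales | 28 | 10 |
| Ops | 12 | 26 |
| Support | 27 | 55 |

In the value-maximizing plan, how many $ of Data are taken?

Best value per unit of size first: Marketing 44/10≈4.4, Ops 26/12≈2.17, Support 55/27≈2.04, Security 26/13≈2, Data 38/25≈1.52, Sales 10/28≈0.357.
Marketing: take in full, 10 $ for value 44 ; 67 left.
All 12 $ of Ops fit (value 26) ; 55 remain.
All 27 $ of Support fit (value 55) ; 28 remain.
Security: take in full, 13 $ for value 26 ; 15 left.
Only 15 $ remain; take 15/25 of Data for value 38×15/25 = 22.8.

15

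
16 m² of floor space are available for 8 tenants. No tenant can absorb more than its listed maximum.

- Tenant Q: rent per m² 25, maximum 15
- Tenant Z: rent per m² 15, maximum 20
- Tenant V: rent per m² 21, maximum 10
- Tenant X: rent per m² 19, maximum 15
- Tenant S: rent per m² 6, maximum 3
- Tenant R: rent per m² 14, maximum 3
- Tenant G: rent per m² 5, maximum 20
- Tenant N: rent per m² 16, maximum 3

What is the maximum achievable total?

396

Rank by rent per m²: Tenant Q 25 > Tenant V 21 > Tenant X 19 > Tenant N 16 > Tenant Z 15 > Tenant R 14 > Tenant S 6 > Tenant G 5.
Tenant Q takes 15 to reach its cap of 15 → 1 left.
Tenant V: +1 (room for 10) → 1. Pool exhausted.
Total = 25×15 + 21×1 = 396.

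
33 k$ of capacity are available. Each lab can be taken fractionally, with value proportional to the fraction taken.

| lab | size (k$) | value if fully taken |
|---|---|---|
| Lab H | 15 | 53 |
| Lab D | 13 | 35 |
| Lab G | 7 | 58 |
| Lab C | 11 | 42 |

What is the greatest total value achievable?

Sort by value density: Lab G 58/7≈8.29, Lab C 42/11≈3.82, Lab H 53/15≈3.53, Lab D 35/13≈2.69.
Take all of Lab G (7 k$, value 58) ; 26 k$ left.
Take all of Lab C (11 k$, value 42) ; 15 k$ left.
Lab H: take in full, 15 k$ for value 53 ; 0 left.
Total value = 153.

153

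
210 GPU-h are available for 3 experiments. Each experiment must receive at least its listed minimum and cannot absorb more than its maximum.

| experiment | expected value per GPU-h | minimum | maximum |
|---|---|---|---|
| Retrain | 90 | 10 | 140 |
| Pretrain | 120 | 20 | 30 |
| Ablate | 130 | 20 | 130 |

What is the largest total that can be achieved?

25000

Meeting every minimum uses 10+20+20 = 50 GPU-h, leaving 160.
Rank by expected value per GPU-h: Ablate 130 > Pretrain 120 > Retrain 90.
Ablate takes 110 more to reach its cap of 130 → 50 left.
Give Pretrain 10 more to hit its cap of 30 → 40 left.
Retrain has room for 130 more but only 40 remain, so it gets 50.
Total = 90×50 + 120×30 + 130×130 = 25000.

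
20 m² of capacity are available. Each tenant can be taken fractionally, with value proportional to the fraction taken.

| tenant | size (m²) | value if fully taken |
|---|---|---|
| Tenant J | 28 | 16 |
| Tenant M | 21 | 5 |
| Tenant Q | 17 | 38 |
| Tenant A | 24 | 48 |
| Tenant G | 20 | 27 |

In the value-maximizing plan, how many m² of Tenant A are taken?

3

Sort by value density: Tenant Q 38/17≈2.24, Tenant A 48/24≈2, Tenant G 27/20≈1.35, Tenant J 16/28≈0.571, Tenant M 5/21≈0.238.
Take all of Tenant Q (17 m², value 38) ; 3 m² left.
Fill the last 3 m² with part of Tenant A: 3/24 of it earns 6.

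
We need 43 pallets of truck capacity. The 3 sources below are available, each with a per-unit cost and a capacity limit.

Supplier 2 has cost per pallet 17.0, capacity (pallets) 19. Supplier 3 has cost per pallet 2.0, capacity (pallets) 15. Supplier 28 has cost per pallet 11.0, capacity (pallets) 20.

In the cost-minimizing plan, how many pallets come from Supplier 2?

8

Cheapest first:
Supplier 3 (2.0): use full 15 ; 28 pallets to go.
Supplier 28 (11.0): use full 20 ; 8 pallets to go.
Take 8 from Supplier 2 at 17.0 to finish.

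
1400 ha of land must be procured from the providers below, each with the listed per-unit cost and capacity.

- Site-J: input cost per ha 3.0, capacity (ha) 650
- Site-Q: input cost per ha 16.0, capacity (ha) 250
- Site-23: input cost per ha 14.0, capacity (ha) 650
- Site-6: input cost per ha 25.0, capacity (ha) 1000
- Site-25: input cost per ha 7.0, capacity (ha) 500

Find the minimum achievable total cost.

Cheapest first:
Take 650 from Site-J at 3.0 → need 750 more.
Site-25 at 7.0: take all 500 ha → 250 still needed.
Take 250 from Site-23 at 14.0 to finish.
Site-Q, Site-6: unused.
Cost = 650×3.0 + 500×7.0 + 250×14.0 = 8950.

8950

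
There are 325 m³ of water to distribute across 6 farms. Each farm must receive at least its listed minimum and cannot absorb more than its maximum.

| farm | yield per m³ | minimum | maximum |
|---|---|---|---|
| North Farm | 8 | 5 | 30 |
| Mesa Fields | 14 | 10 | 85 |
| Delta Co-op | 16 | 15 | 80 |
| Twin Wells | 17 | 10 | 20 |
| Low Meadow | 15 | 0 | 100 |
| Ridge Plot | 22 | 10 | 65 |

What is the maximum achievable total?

Meeting every minimum uses 5+10+15+10+0+10 = 50 m³, leaving 275.
Order the farms by yield per m³: Ridge Plot 22 > Twin Wells 17 > Delta Co-op 16 > Low Meadow 15 > Mesa Fields 14 > North Farm 8.
Give Ridge Plot 55 more to hit its cap of 65 — 220 left.
Give Twin Wells 10 more to hit its cap of 20 — 210 left.
Delta Co-op takes 65 more to reach its cap of 80 — 145 left.
Low Meadow takes 100 more to reach its cap of 100 — 45 left.
Mesa Fields has room for 75 more but only 45 remain, so it gets 55.
Total = 8×5 + 14×55 + 16×80 + 17×20 + 15×100 + 22×65 = 5360.

5360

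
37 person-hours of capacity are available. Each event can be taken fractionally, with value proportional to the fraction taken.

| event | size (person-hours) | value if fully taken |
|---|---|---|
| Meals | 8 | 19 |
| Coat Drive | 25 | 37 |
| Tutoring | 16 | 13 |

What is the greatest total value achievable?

Sort by value density: Meals 19/8≈2.38, Coat Drive 37/25≈1.48, Tutoring 13/16≈0.812.
Take all of Meals (8 person-hours, value 19) → 29 person-hours left.
Coat Drive: take in full, 25 person-hours for value 37 → 4 left.
4 person-hours left: a 4/16 share of Tutoring gives 13×4/16 = 3.25.
Total value = 59.25.

59.25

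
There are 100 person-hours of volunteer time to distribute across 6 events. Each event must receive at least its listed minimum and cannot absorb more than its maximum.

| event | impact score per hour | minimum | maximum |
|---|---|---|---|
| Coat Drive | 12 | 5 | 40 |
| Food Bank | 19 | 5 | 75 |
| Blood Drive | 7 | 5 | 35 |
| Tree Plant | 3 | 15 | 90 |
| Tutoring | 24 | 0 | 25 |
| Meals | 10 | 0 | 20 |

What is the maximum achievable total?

Meeting every minimum uses 5+5+5+15+0+0 = 30 person-hours, leaving 70.
Rank by impact score per hour: Tutoring 24 > Food Bank 19 > Coat Drive 12 > Meals 10 > Blood Drive 7 > Tree Plant 3.
Tutoring: +25 to 25 (cap) ; 45 left.
Food Bank has room for 70 more but only 45 remain, so it gets 50.
Total = 12×5 + 19×50 + 7×5 + 3×15 + 24×25 = 1690.

1690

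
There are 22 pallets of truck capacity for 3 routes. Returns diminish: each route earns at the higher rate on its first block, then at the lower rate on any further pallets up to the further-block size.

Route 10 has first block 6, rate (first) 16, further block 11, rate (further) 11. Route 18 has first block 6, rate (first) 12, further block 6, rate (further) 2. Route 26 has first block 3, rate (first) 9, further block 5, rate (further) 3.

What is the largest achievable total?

Rank every tier by rate: Route 10/tier1 16 > Route 18/tier1 12 > Route 10/tier2 11 > Route 26/tier1 9 > Route 26/tier2 3 > Route 18/tier2 2.
Route 10/tier1 (16): +6 — 16 left.
Route 18 tier1 at 12: fill all 6 — 10 left.
10 remain; put them into Route 10 tier2 at 11.
Total = 16×6 + 12×6 + 11×10 = 278.

278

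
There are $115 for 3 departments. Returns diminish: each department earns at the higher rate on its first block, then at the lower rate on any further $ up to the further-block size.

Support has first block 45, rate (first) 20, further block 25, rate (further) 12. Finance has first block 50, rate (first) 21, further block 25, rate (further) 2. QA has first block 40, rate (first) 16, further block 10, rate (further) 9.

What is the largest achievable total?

Order all 6 blocks by rate: Finance/tier1 21 > Support/tier1 20 > QA/tier1 16 > Support/tier2 12 > QA/tier2 9 > Finance/tier2 2.
Finance/tier1 (21): +50 — 65 left.
Support tier1 at 20: fill all 45 — 20 left.
QA tier1 at 16: only 20 left, fill 20.
Total = 21×50 + 20×45 + 16×20 = 2270.

2270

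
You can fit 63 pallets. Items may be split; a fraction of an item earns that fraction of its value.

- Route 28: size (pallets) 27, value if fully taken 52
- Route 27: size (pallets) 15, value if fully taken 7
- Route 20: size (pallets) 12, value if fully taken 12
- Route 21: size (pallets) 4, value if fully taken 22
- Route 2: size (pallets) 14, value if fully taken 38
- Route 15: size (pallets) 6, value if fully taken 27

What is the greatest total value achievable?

151

Rank by value-to-size ratio: Route 21 22/4≈5.5, Route 15 27/6≈4.5, Route 2 38/14≈2.71, Route 28 52/27≈1.93, Route 20 12/12≈1, Route 27 7/15≈0.467.
All 4 pallets of Route 21 fit (value 22) → 59 remain.
All 6 pallets of Route 15 fit (value 27) → 53 remain.
Take all of Route 2 (14 pallets, value 38) → 39 pallets left.
Route 28: take in full, 27 pallets for value 52 → 12 left.
All 12 pallets of Route 20 fit (value 12) → 0 remain.
Total value = 151.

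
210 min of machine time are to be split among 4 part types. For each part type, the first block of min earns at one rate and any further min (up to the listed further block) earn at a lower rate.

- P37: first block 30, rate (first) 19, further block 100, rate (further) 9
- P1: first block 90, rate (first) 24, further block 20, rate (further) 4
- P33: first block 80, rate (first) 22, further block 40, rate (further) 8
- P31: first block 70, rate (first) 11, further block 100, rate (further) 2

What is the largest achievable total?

Treat each block as its own option and order by rate: P1/first 24 > P33/first 22 > P37/first 19 > P31/first 11 > P37/second 9 > P33/second 8 > P1/second 4 > P31/second 2.
Fill P1 first block (90 at 24) ; 120 left.
Fill P33 first block (80 at 22) ; 40 left.
P37/first (19): +30 ; 10 left.
P31 first at 11: only 10 left, fill 10.
Total = 24×90 + 22×80 + 19×30 + 11×10 = 4600.

4600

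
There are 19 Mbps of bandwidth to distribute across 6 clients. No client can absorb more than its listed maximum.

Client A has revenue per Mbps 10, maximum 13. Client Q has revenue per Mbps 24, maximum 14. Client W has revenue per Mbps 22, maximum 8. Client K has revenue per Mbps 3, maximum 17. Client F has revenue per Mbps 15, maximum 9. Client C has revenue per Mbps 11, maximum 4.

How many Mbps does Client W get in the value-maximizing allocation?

5

Highest revenue per Mbps first: Client Q 24 > Client W 22 > Client F 15 > Client C 11 > Client A 10 > Client K 3.
Client Q: +14 to 14 (cap) — 5 left.
Client W: +5 (room for 8) → 5. Pool exhausted.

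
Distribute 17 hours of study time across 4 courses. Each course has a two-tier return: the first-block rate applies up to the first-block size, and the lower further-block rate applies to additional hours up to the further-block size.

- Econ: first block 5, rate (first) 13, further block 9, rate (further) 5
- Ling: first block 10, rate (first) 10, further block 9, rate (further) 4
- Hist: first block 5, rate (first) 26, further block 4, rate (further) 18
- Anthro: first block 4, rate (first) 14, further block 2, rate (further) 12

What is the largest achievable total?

310

Rank every tier by rate: Hist/first 26 > Hist/second 18 > Anthro/first 14 > Econ/first 13 > Anthro/second 12 > Ling/first 10 > Econ/second 5 > Ling/second 4.
Fill Hist first block (5 at 26) — 12 left.
Hist second at 18: fill all 4 — 8 left.
Anthro first at 14: fill all 4 — 4 left.
Econ first at 13: only 4 left, fill 4.
Total = 26×5 + 18×4 + 14×4 + 13×4 = 310.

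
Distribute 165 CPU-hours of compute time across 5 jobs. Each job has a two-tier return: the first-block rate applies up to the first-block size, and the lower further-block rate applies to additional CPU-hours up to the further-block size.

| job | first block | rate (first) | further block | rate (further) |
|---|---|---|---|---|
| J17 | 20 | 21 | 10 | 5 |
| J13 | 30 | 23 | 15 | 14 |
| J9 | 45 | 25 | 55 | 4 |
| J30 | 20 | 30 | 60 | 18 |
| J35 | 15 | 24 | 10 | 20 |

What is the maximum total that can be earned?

Treat each block as its own option and order by rate: J30/tier1 30 > J9/tier1 25 > J35/tier1 24 > J13/tier1 23 > J17/tier1 21 > J35/tier2 20 > J30/tier2 18 > J13/tier2 14 > J17/tier2 5 > J9/tier2 4.
Fill J30 tier1 block (20 at 30) — 145 left.
J9/tier1 (25): +45 — 100 left.
J35/tier1 (24): +15 — 85 left.
J13 tier1 at 23: fill all 30 — 55 left.
J17/tier1 (21): +20 — 35 left.
J35 tier2 at 20: fill all 10 — 25 left.
J30 tier2 at 18: only 25 left, fill 25.
Total = 30×20 + 25×45 + 24×15 + 23×30 + 21×20 + 20×10 + 18×25 = 3845.

3845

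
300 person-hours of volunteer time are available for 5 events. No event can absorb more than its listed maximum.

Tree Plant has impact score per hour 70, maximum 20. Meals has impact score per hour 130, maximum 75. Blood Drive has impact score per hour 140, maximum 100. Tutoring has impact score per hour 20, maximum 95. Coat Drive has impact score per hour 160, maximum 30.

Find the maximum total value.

Rank by impact score per hour: Coat Drive 160 > Blood Drive 140 > Meals 130 > Tree Plant 70 > Tutoring 20.
Coat Drive takes 30 to reach its cap of 30 → 270 left.
Give Blood Drive 100 to hit its cap of 100 → 170 left.
Meals: +75 to 75 (cap) → 95 left.
Give Tree Plant 20 to hit its cap of 20 → 75 left.
Only 75 left; Tutoring takes them to reach 75.
Total = 70×20 + 130×75 + 140×100 + 20×75 + 160×30 = 31450.

31450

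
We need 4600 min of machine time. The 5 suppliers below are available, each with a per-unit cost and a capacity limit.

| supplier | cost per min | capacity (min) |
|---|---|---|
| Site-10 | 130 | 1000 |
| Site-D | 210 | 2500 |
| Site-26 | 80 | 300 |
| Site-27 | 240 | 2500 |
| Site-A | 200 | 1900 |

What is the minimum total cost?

Fill from the cheapest supplier first.
Take 300 from Site-26 at 80 — need 4300 more.
Site-10 at 130: take all 1000 min — 3300 still needed.
Take 1900 from Site-A at 200 — need 1400 more.
Site-D (210): take the remaining 1400 — done.
Site-27: unused.
Cost = 300×80 + 1000×130 + 1900×200 + 1400×210 = 828000.

828000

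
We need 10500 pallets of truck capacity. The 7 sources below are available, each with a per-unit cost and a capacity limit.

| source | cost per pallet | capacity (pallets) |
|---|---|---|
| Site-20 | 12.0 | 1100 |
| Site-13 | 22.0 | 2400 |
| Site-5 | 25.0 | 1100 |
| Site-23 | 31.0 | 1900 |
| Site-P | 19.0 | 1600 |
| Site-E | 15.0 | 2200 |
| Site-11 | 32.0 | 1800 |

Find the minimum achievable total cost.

Cheapest first:
Site-20 (12.0): use full 1100 ; 9400 pallets to go.
Take 2200 from Site-E at 15.0 ; need 7200 more.
Take 1600 from Site-P at 19.0 ; need 5600 more.
Take 2400 from Site-13 at 22.0 ; need 3200 more.
Site-5 (25.0): use full 1100 ; 2100 pallets to go.
Site-23 at 31.0: take all 1900 pallets ; 200 still needed.
Take 200 from Site-11 at 32.0 to finish.
Cost = 1100×12.0 + 2200×15.0 + 1600×19.0 + 2400×22.0 + 1100×25.0 + 1900×31.0 + 200×32.0 = 222200.

222200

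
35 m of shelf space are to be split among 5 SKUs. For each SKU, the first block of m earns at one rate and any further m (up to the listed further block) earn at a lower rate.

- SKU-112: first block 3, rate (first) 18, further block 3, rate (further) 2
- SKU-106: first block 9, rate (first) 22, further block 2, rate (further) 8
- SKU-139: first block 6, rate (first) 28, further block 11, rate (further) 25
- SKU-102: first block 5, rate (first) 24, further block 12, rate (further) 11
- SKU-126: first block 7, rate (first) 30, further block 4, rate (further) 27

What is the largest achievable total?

Rank every tier by rate: SKU-126/T1 30 > SKU-139/T1 28 > SKU-126/T2 27 > SKU-139/T2 25 > SKU-102/T1 24 > SKU-106/T1 22 > SKU-112/T1 18 > SKU-102/T2 11 > SKU-106/T2 8 > SKU-112/T2 2.
Fill SKU-126 T1 block (7 at 30) — 28 left.
SKU-139/T1 (28): +6 — 22 left.
SKU-126/T2 (27): +4 — 18 left.
Fill SKU-139 T2 block (11 at 25) — 7 left.
Fill SKU-102 T1 block (5 at 24) — 2 left.
SKU-106/T1: +2 of 9 at 22; pool empty.
Total = 30×7 + 28×6 + 27×4 + 25×11 + 24×5 + 22×2 = 925.

925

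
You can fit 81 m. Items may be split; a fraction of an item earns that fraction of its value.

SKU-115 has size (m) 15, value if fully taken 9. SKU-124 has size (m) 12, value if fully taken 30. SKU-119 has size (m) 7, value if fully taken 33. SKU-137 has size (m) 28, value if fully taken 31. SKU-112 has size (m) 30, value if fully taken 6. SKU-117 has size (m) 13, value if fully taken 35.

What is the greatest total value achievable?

Sort by value density: SKU-119 33/7≈4.71, SKU-117 35/13≈2.69, SKU-124 30/12≈2.5, SKU-137 31/28≈1.11, SKU-115 9/15≈0.6, SKU-112 6/30≈0.2.
SKU-119: take in full, 7 m for value 33 ; 74 left.
Take all of SKU-117 (13 m, value 35) ; 61 m left.
All 12 m of SKU-124 fit (value 30) ; 49 remain.
Take all of SKU-137 (28 m, value 31) ; 21 m left.
SKU-115: take in full, 15 m for value 9 ; 6 left.
Fill the last 6 m with part of SKU-112: 6/30 of it earns 1.2.
Total value = 139.2.

139.2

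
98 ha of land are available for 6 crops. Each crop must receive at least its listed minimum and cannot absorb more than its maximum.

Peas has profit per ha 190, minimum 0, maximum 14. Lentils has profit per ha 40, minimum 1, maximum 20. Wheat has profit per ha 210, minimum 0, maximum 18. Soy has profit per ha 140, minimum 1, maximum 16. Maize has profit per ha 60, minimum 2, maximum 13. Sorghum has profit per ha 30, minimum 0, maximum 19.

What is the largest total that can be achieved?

10770

Meeting every minimum uses 0+1+0+1+2+0 = 4 ha, leaving 94.
Rank by profit per ha: Wheat 210 > Peas 190 > Soy 140 > Maize 60 > Lentils 40 > Sorghum 30.
Wheat: +18 to 18 (cap) ; 76 left.
Give Peas 14 more to hit its cap of 14 ; 62 left.
Soy takes 15 more to reach its cap of 16 ; 47 left.
Give Maize 11 more to hit its cap of 13 ; 36 left.
Give Lentils 19 more to hit its cap of 20 ; 17 left.
Sorghum has room for 19 more but only 17 remain, so it gets 17.
Total = 190×14 + 40×20 + 210×18 + 140×16 + 60×13 + 30×17 = 10770.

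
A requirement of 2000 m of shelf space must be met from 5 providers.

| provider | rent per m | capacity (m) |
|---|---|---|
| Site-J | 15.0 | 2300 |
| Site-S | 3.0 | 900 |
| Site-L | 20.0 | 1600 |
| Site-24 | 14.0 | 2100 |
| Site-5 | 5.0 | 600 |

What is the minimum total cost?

Use providers in increasing cost order.
Site-S (3.0): use full 900 ; 1100 m to go.
Take 600 from Site-5 at 5.0 ; need 500 more.
Take 500 from Site-24 at 14.0 to finish.
Site-J, Site-L: unused.
Cost = 900×3.0 + 600×5.0 + 500×14.0 = 12700.

12700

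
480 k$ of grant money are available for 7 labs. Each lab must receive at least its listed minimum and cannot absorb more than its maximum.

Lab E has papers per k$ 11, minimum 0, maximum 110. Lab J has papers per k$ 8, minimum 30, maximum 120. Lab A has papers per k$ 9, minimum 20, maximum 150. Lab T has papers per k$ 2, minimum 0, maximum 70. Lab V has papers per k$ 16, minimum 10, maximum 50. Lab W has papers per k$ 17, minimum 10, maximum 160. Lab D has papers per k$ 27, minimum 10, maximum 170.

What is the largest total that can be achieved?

9080

Meeting every minimum uses 0+30+20+0+10+10+10 = 80 k$, leaving 400.
Highest papers per k$ first: Lab D 27 > Lab W 17 > Lab V 16 > Lab E 11 > Lab A 9 > Lab J 8 > Lab T 2.
Give Lab D 160 more to hit its cap of 170 ; 240 left.
Give Lab W 150 more to hit its cap of 160 ; 90 left.
Give Lab V 40 more to hit its cap of 50 ; 50 left.
Lab E has room for 110 more but only 50 remain, so it gets 50.
Total = 11×50 + 8×30 + 9×20 + 16×50 + 17×160 + 27×170 = 9080.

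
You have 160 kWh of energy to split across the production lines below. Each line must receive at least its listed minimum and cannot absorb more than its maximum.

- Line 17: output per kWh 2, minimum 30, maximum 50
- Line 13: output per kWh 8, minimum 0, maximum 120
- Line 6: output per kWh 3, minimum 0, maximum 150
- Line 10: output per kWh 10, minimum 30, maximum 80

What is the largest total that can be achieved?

1260

Meeting every minimum uses 30+0+0+30 = 60 kWh, leaving 100.
Order the production lines by output per kWh: Line 10 10 > Line 13 8 > Line 6 3 > Line 17 2.
Line 10: +50 to 80 (cap) — 50 left.
Only 50 left; Line 13 takes them to reach 50.
Total = 2×30 + 8×50 + 10×80 = 1260.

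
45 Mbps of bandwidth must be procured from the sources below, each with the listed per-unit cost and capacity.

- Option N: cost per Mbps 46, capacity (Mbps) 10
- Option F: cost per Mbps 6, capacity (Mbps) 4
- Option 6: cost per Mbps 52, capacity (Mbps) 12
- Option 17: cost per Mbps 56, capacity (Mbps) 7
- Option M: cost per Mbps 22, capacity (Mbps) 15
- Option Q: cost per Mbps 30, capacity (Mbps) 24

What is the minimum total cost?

1166

Fill from the cheapest source first.
Option F at 6: take all 4 Mbps ; 41 still needed.
Option M at 22: take all 15 Mbps ; 26 still needed.
Option Q at 30: take all 24 Mbps ; 2 still needed.
Take 2 from Option N at 46 to finish.
Option 6, Option 17: unused.
Cost = 4×6 + 15×22 + 24×30 + 2×46 = 1166.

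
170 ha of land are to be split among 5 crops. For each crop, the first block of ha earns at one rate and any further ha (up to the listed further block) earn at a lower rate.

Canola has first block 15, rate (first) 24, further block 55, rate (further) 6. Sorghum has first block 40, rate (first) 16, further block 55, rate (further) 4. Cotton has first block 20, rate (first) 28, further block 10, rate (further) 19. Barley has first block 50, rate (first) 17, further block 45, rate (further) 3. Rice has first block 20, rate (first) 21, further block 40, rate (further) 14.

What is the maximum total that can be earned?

Rank every tier by rate: Cotton/T1 28 > Canola/T1 24 > Rice/T1 21 > Cotton/T2 19 > Barley/T1 17 > Sorghum/T1 16 > Rice/T2 14 > Canola/T2 6 > Sorghum/T2 4 > Barley/T2 3.
Cotton T1 at 28: fill all 20 ; 150 left.
Canola T1 at 24: fill all 15 ; 135 left.
Rice/T1 (21): +20 ; 115 left.
Cotton T2 at 19: fill all 10 ; 105 left.
Barley/T1 (17): +50 ; 55 left.
Fill Sorghum T1 block (40 at 16) ; 15 left.
Rice/T2: +15 of 40 at 14; pool empty.
Total = 28×20 + 24×15 + 21×20 + 19×10 + 17×50 + 16×40 + 14×15 = 3230.

3230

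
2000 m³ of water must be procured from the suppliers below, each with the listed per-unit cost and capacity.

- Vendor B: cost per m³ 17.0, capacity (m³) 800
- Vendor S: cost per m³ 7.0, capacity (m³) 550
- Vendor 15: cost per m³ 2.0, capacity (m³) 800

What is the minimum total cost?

Fill from the cheapest supplier first.
Vendor 15 at 2.0: take all 800 m³ — 1200 still needed.
Vendor S (7.0): use full 550 — 650 m³ to go.
Vendor B at 17.0: take 650 of its 800 — requirement met.
Cost = 800×2.0 + 550×7.0 + 650×17.0 = 16500.

16500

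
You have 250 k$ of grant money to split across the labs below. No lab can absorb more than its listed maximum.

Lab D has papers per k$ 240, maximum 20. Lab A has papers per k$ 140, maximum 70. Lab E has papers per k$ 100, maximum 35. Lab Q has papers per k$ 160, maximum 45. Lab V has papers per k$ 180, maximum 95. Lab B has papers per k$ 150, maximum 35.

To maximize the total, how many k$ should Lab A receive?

Rank by papers per k$: Lab D 240 > Lab V 180 > Lab Q 160 > Lab B 150 > Lab A 140 > Lab E 100.
Lab D: +20 to 20 (cap) → 230 left.
Lab V: +95 to 95 (cap) → 135 left.
Lab Q: +45 to 45 (cap) → 90 left.
Lab B: +35 to 35 (cap) → 55 left.
Lab A has room for 70 but only 55 remain, so it gets 55.

55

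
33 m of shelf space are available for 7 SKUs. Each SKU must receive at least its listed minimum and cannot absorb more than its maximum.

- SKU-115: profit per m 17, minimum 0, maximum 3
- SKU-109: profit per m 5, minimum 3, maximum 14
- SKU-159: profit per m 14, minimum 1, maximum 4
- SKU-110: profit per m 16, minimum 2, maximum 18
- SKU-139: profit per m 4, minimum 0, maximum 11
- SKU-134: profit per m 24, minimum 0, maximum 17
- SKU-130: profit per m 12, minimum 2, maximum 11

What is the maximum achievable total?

624

Meeting every minimum uses 0+3+1+2+0+0+2 = 8 m, leaving 25.
Order the SKUs by profit per m: SKU-134 24 > SKU-115 17 > SKU-110 16 > SKU-159 14 > SKU-130 12 > SKU-109 5 > SKU-139 4.
SKU-134 takes 17 more to reach its cap of 17 — 8 left.
SKU-115: +3 to 3 (cap) — 5 left.
Only 5 left; SKU-110 takes them to reach 7.
Total = 17×3 + 5×3 + 14×1 + 16×7 + 24×17 + 12×2 = 624.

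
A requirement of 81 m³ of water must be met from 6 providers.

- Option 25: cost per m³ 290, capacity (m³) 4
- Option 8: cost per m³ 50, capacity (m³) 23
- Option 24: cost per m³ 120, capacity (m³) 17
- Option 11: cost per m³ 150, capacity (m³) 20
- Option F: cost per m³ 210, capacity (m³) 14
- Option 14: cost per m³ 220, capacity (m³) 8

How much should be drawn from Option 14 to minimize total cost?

Cheapest first:
Take 23 from Option 8 at 50 — need 58 more.
Option 24 (120): use full 17 — 41 m³ to go.
Option 11 at 150: take all 20 m³ — 21 still needed.
Option F at 210: take all 14 m³ — 7 still needed.
Take 7 from Option 14 at 220 to finish.
Option 25: unused.

7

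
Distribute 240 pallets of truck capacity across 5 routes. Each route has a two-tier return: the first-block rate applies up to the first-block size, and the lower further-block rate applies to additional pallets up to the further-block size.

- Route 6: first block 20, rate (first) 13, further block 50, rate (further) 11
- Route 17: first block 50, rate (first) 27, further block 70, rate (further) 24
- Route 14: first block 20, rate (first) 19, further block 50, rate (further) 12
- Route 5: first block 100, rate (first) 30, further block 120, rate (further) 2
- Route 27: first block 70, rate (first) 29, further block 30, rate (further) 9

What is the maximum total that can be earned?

Treat each block as its own option and order by rate: Route 5/tier1 30 > Route 27/tier1 29 > Route 17/tier1 27 > Route 17/tier2 24 > Route 14/tier1 19 > Route 6/tier1 13 > Route 14/tier2 12 > Route 6/tier2 11 > Route 27/tier2 9 > Route 5/tier2 2.
Route 5/tier1 (30): +100 ; 140 left.
Route 27 tier1 at 29: fill all 70 ; 70 left.
Route 17/tier1 (27): +50 ; 20 left.
Route 17 tier2 at 24: only 20 left, fill 20.
Total = 30×100 + 29×70 + 27×50 + 24×20 = 6860.

6860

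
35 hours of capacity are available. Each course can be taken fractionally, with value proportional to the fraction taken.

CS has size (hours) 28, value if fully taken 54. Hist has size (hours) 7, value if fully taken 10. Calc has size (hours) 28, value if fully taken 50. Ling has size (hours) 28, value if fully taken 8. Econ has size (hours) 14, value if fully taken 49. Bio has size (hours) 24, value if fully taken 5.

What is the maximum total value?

89.5

Rank by value-to-size ratio: Econ 49/14≈3.5, CS 54/28≈1.93, Calc 50/28≈1.79, Hist 10/7≈1.43, Ling 8/28≈0.286, Bio 5/24≈0.208.
Econ: take in full, 14 hours for value 49 → 21 left.
Only 21 hours remain; take 21/28 of CS for value 54×21/28 = 40.5.
Total value = 89.5.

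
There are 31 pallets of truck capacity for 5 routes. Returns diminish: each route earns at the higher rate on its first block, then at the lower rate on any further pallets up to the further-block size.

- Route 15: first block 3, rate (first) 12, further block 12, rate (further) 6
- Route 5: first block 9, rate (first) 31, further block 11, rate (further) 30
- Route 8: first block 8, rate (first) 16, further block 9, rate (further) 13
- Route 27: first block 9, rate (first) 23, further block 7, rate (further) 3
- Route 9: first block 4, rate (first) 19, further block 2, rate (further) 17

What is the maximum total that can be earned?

854

Order all 10 blocks by rate: Route 5/tier1 31 > Route 5/tier2 30 > Route 27/tier1 23 > Route 9/tier1 19 > Route 9/tier2 17 > Route 8/tier1 16 > Route 8/tier2 13 > Route 15/tier1 12 > Route 15/tier2 6 > Route 27/tier2 3.
Fill Route 5 tier1 block (9 at 31) ; 22 left.
Route 5/tier2 (30): +11 ; 11 left.
Fill Route 27 tier1 block (9 at 23) ; 2 left.
Route 9/tier1: +2 of 4 at 19; pool empty.
Total = 31×9 + 30×11 + 23×9 + 19×2 = 854.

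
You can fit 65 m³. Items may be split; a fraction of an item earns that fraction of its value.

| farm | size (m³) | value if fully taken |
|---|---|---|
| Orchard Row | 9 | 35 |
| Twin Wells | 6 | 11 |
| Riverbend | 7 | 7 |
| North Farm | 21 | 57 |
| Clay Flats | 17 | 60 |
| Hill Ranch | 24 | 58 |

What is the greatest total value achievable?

Sort by value density: Orchard Row 35/9≈3.89, Clay Flats 60/17≈3.53, North Farm 57/21≈2.71, Hill Ranch 58/24≈2.42, Twin Wells 11/6≈1.83, Riverbend 7/7≈1.
Take all of Orchard Row (9 m³, value 35) — 56 m³ left.
Take all of Clay Flats (17 m³, value 60) — 39 m³ left.
All 21 m³ of North Farm fit (value 57) — 18 remain.
Fill the last 18 m³ with part of Hill Ranch: 18/24 of it earns 43.5.
Total value = 195.5.

195.5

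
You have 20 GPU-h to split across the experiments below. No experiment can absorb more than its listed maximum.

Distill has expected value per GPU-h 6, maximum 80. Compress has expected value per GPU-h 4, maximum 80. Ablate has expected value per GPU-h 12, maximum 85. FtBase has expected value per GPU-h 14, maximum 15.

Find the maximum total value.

270

Highest expected value per GPU-h first: FtBase 14 > Ablate 12 > Distill 6 > Compress 4.
FtBase: +15 to 15 (cap) — 5 left.
Only 5 left; Ablate takes them to reach 5.
Total = 12×5 + 14×15 = 270.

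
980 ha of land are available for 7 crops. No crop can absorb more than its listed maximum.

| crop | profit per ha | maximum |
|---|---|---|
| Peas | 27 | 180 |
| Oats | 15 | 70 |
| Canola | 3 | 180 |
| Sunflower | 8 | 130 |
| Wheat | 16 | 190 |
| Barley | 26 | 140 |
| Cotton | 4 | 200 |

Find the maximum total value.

Order the crops by profit per ha: Peas 27 > Barley 26 > Wheat 16 > Oats 15 > Sunflower 8 > Cotton 4 > Canola 3.
Peas takes 180 to reach its cap of 180 → 800 left.
Give Barley 140 to hit its cap of 140 → 660 left.
Wheat: +190 to 190 (cap) → 470 left.
Oats: +70 to 70 (cap) → 400 left.
Sunflower takes 130 to reach its cap of 130 → 270 left.
Cotton takes 200 to reach its cap of 200 → 70 left.
Only 70 left; Canola takes them to reach 70.
Total = 27×180 + 15×70 + 3×70 + 8×130 + 16×190 + 26×140 + 4×200 = 14640.

14640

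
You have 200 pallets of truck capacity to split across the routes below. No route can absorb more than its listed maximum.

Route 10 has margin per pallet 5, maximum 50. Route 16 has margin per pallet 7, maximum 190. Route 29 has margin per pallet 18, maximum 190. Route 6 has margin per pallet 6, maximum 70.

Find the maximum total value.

3490

Highest margin per pallet first: Route 29 18 > Route 16 7 > Route 6 6 > Route 10 5.
Route 29: +190 to 190 (cap) → 10 left.
Route 16 has room for 190 but only 10 remain, so it gets 10.
Total = 7×10 + 18×190 = 3490.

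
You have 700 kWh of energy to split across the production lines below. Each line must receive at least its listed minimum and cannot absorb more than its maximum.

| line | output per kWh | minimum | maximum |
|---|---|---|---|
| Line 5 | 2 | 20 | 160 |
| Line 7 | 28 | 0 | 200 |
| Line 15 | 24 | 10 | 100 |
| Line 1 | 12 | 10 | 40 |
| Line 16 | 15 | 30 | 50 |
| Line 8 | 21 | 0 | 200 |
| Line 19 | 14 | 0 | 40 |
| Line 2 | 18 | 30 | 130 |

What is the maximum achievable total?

Meeting every minimum uses 20+0+10+10+30+0+0+30 = 100 kWh, leaving 600.
Highest output per kWh first: Line 7 28 > Line 15 24 > Line 8 21 > Line 2 18 > Line 16 15 > Line 19 14 > Line 1 12 > Line 5 2.
Line 7 takes 200 more to reach its cap of 200 — 400 left.
Give Line 15 90 more to hit its cap of 100 — 310 left.
Line 8: +200 to 200 (cap) — 110 left.
Line 2: +100 to 130 (cap) — 10 left.
Line 16: +10 (room for 20) → 40. Pool exhausted.
Total = 2×20 + 28×200 + 24×100 + 12×10 + 15×40 + 21×200 + 18×130 = 15300.

15300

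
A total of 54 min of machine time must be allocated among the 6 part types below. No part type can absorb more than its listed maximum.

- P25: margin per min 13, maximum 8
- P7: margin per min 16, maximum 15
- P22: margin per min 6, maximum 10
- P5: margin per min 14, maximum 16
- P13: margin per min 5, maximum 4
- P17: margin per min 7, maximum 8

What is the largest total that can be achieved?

666

Highest margin per min first: P7 16 > P5 14 > P25 13 > P17 7 > P22 6 > P13 5.
P7 takes 15 to reach its cap of 15 ; 39 left.
P5 takes 16 to reach its cap of 16 ; 23 left.
P25 takes 8 to reach its cap of 8 ; 15 left.
P17 takes 8 to reach its cap of 8 ; 7 left.
P22 has room for 10 but only 7 remain, so it gets 7.
Total = 13×8 + 16×15 + 6×7 + 14×16 + 7×8 = 666.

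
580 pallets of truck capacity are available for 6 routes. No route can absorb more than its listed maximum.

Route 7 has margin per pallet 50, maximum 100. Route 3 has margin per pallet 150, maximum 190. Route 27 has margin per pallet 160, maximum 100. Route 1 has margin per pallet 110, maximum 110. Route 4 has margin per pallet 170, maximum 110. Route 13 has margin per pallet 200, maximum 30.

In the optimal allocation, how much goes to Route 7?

Order the routes by margin per pallet: Route 13 200 > Route 4 170 > Route 27 160 > Route 3 150 > Route 1 110 > Route 7 50.
Give Route 13 30 to hit its cap of 30 ; 550 left.
Give Route 4 110 to hit its cap of 110 ; 440 left.
Give Route 27 100 to hit its cap of 100 ; 340 left.
Give Route 3 190 to hit its cap of 190 ; 150 left.
Route 1 takes 110 to reach its cap of 110 ; 40 left.
Only 40 left; Route 7 takes them to reach 40.

40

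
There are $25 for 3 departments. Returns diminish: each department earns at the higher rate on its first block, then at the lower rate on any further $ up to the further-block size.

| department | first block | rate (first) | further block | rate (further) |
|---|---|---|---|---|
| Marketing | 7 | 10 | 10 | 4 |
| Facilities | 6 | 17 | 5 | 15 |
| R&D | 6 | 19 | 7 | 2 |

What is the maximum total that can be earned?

Treat each block as its own option and order by rate: R&D/T1 19 > Facilities/T1 17 > Facilities/T2 15 > Marketing/T1 10 > Marketing/T2 4 > R&D/T2 2.
Fill R&D T1 block (6 at 19) ; 19 left.
Facilities T1 at 17: fill all 6 ; 13 left.
Fill Facilities T2 block (5 at 15) ; 8 left.
Marketing/T1 (10): +7 ; 1 left.
1 remain; put them into Marketing T2 at 4.
Total = 19×6 + 17×6 + 15×5 + 10×7 + 4×1 = 365.

365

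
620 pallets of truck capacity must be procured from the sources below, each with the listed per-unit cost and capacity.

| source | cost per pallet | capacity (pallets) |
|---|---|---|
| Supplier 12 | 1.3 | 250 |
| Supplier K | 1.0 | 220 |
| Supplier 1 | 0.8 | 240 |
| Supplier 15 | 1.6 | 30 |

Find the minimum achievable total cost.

620

Cheapest first:
Take 240 from Supplier 1 at 0.8 — need 380 more.
Supplier K (1.0): use full 220 — 160 pallets to go.
Take 160 from Supplier 12 at 1.3 to finish.
Supplier 15: unused.
Cost = 240×0.8 + 220×1.0 + 160×1.3 = 620.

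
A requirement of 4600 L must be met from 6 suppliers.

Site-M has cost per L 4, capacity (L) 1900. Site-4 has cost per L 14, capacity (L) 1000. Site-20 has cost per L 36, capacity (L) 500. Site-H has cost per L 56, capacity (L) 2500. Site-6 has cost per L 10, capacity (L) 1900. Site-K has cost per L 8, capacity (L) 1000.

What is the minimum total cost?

Fill from the cheapest supplier first.
Take 1900 from Site-M at 4 — need 2700 more.
Take 1000 from Site-K at 8 — need 1700 more.
Site-6 at 10: take 1700 of its 1900 — requirement met.
Site-4, Site-20, Site-H: unused.
Cost = 1900×4 + 1000×8 + 1700×10 = 32600.

32600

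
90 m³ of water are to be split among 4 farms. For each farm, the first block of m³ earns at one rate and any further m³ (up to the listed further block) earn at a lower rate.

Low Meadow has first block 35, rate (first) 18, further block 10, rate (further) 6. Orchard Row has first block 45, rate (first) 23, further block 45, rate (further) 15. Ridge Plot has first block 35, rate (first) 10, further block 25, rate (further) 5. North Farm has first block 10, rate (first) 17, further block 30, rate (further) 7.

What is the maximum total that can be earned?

1835

Order all 8 blocks by rate: Orchard Row/tier1 23 > Low Meadow/tier1 18 > North Farm/tier1 17 > Orchard Row/tier2 15 > Ridge Plot/tier1 10 > North Farm/tier2 7 > Low Meadow/tier2 6 > Ridge Plot/tier2 5.
Orchard Row/tier1 (23): +45 ; 45 left.
Fill Low Meadow tier1 block (35 at 18) ; 10 left.
Fill North Farm tier1 block (10 at 17) ; 0 left.
Total = 23×45 + 18×35 + 17×10 = 1835.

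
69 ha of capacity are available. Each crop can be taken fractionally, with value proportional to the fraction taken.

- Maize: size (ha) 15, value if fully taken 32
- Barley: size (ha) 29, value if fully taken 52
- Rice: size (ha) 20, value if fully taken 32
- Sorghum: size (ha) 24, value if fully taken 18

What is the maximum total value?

Best value per unit of size first: Maize 32/15≈2.13, Barley 52/29≈1.79, Rice 32/20≈1.6, Sorghum 18/24≈0.75.
All 15 ha of Maize fit (value 32) → 54 remain.
Take all of Barley (29 ha, value 52) → 25 ha left.
Rice: take in full, 20 ha for value 32 → 5 left.
Only 5 ha remain; take 5/24 of Sorghum for value 18×5/24 = 3.75.
Total value = 119.75.

119.75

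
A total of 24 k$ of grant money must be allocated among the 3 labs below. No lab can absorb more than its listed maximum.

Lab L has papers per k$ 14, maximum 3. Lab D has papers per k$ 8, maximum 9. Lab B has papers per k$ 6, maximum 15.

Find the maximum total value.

Order the labs by papers per k$: Lab L 14 > Lab D 8 > Lab B 6.
Lab L takes 3 to reach its cap of 3 → 21 left.
Lab D: +9 to 9 (cap) → 12 left.
Only 12 left; Lab B takes them to reach 12.
Total = 14×3 + 8×9 + 6×12 = 186.

186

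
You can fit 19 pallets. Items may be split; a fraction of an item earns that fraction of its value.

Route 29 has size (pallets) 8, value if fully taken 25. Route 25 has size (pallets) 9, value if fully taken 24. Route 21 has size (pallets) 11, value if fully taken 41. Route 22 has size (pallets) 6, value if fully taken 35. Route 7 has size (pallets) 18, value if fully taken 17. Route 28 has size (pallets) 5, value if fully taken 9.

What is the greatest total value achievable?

Best value per unit of size first: Route 22 35/6≈5.83, Route 21 41/11≈3.73, Route 29 25/8≈3.12, Route 25 24/9≈2.67, Route 28 9/5≈1.8, Route 7 17/18≈0.944.
Route 22: take in full, 6 pallets for value 35 → 13 left.
All 11 pallets of Route 21 fit (value 41) → 2 remain.
Fill the last 2 pallets with part of Route 29: 2/8 of it earns 6.25.
Total value = 82.25.

82.25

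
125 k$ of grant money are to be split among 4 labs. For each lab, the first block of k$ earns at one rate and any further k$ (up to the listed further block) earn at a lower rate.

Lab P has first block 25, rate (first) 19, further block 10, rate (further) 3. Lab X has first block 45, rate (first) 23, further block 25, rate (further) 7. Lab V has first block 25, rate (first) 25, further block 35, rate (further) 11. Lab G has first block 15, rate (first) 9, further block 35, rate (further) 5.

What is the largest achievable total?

Treat each block as its own option and order by rate: Lab V/T1 25 > Lab X/T1 23 > Lab P/T1 19 > Lab V/T2 11 > Lab G/T1 9 > Lab X/T2 7 > Lab G/T2 5 > Lab P/T2 3.
Lab V T1 at 25: fill all 25 → 100 left.
Lab X/T1 (23): +45 → 55 left.
Lab P T1 at 19: fill all 25 → 30 left.
Lab V/T2: +30 of 35 at 11; pool empty.
Total = 25×25 + 23×45 + 19×25 + 11×30 = 2465.

2465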